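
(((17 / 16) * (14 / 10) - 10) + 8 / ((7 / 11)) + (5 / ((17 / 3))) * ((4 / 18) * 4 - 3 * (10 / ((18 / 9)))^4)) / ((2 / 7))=-47111677 / 8160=-5773.49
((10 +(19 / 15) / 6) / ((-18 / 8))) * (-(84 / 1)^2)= 1440992 / 45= 32022.04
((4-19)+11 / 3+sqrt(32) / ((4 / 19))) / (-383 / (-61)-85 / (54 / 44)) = 18666 / 103729-31293 * sqrt(2) / 103729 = -0.25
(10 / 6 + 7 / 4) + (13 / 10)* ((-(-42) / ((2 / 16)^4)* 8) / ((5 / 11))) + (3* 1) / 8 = 2361657571 / 600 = 3936095.95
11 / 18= 0.61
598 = 598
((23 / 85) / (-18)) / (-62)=23 / 94860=0.00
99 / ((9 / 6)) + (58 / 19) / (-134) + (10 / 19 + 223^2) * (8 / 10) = 39849.60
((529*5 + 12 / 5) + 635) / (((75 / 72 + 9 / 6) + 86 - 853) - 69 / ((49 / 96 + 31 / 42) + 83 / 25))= -1314404256 / 312167695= -4.21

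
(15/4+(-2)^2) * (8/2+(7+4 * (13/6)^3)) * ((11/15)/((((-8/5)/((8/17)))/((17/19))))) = -951731/12312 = -77.30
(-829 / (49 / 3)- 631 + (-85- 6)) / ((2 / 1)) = -386.38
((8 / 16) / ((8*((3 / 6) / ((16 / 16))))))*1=1 / 8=0.12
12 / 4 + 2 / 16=3.12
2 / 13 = 0.15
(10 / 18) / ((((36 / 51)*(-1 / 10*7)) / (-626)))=133025 / 189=703.84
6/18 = 1/3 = 0.33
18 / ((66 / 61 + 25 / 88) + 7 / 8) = 16104 / 2005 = 8.03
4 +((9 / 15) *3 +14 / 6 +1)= 137 / 15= 9.13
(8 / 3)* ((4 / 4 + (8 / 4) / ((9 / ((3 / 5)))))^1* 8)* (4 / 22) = 2176 / 495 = 4.40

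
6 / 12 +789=789.50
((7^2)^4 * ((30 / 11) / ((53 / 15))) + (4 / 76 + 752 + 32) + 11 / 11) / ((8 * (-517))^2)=24648872289 / 94744328096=0.26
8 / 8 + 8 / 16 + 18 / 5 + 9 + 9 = 231 / 10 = 23.10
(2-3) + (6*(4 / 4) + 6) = 11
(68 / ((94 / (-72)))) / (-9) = 272 / 47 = 5.79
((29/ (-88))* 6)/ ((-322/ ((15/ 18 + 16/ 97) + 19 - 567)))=-9232295/ 2748592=-3.36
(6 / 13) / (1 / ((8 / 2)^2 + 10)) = 12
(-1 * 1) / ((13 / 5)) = -5 / 13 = -0.38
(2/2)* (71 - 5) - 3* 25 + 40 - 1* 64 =-33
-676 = -676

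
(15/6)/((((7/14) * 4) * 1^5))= 5/4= 1.25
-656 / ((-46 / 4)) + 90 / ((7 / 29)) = 69214 / 161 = 429.90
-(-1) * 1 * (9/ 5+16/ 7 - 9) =-172/ 35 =-4.91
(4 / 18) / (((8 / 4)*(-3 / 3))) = -1 / 9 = -0.11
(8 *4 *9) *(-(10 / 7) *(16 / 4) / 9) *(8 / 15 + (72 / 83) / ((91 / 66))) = -33716224 / 158613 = -212.57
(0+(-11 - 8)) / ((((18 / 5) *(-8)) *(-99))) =-95 / 14256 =-0.01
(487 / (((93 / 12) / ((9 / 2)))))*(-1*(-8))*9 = 631152 / 31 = 20359.74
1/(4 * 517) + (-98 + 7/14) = -97.50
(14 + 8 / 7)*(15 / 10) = 159 / 7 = 22.71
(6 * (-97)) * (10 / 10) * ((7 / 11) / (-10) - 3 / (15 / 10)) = 66057 / 55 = 1201.04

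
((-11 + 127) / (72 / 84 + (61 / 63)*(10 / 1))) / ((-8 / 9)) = -16443 / 1328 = -12.38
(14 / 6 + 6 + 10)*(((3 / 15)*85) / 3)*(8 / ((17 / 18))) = 880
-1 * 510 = -510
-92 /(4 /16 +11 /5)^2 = -36800 /2401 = -15.33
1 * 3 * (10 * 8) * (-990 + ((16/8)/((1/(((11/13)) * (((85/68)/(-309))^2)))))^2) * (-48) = 1952386457481892300/171189890001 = 11404800.00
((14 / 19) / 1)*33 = 462 / 19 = 24.32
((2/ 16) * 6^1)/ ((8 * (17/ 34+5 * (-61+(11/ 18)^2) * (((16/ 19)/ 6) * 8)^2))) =-789507/ 3214098416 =-0.00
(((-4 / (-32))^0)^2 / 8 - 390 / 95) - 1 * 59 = -9573 / 152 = -62.98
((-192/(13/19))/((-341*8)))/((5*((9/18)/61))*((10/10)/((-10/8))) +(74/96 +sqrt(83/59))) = -170232584832/1933004919989 +3909371904*sqrt(4897)/1933004919989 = 0.05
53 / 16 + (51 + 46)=1605 / 16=100.31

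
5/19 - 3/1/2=-1.24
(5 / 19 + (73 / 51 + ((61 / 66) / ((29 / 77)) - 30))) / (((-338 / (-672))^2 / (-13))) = 27337822848 / 20579299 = 1328.41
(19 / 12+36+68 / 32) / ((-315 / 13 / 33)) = -136279 / 2520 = -54.08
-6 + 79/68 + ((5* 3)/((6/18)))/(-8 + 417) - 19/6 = -658717/83436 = -7.89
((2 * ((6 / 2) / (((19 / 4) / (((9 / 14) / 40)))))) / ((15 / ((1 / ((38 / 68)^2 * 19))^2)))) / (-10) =-3006756 / 782137771625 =-0.00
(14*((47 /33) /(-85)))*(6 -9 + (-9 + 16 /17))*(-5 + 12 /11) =-5319272 /524535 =-10.14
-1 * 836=-836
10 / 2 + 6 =11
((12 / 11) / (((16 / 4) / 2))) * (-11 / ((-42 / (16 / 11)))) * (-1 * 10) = -2.08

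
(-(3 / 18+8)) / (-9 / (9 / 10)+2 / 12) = 49 / 59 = 0.83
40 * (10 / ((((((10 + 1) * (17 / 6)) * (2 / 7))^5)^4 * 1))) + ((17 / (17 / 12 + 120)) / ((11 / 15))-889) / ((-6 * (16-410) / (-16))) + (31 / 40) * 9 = 1223402346521774679359917555786484035586686397966297753 / 94175764565905260305096613555894134098589361201627480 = 12.99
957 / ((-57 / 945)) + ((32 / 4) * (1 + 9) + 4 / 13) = -3899079 / 247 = -15785.74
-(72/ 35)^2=-5184/ 1225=-4.23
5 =5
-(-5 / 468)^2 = -25 / 219024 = -0.00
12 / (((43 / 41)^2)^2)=9.92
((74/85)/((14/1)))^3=50653/210644875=0.00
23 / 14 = 1.64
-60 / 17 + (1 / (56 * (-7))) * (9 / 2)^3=-200553 / 53312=-3.76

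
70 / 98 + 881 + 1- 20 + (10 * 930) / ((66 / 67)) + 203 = 809010 / 77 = 10506.62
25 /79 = 0.32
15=15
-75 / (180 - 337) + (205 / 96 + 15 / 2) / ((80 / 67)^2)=27919801 / 3858432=7.24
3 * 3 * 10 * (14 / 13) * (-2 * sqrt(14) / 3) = -241.77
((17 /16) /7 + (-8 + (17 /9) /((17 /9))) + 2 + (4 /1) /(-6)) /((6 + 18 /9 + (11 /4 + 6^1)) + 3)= -1853 /6636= -0.28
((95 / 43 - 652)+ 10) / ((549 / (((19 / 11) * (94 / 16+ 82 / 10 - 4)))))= -313937 / 15480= -20.28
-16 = -16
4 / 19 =0.21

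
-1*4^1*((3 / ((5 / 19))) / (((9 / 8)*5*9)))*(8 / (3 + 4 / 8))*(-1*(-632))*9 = -6148096 / 525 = -11710.66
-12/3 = -4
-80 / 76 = -20 / 19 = -1.05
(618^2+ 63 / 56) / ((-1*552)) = -1018467 / 1472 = -691.89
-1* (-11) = 11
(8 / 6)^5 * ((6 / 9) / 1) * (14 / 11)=28672 / 8019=3.58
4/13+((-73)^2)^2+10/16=2953417161/104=28398241.93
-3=-3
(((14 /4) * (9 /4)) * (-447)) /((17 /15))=-3105.99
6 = 6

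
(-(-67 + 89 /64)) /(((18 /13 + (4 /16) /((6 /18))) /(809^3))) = 28902458866723 /1776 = 16273907019.55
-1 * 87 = -87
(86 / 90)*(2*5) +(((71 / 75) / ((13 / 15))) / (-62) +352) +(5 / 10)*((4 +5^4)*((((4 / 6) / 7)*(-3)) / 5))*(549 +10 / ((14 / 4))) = -16983428989 / 1777230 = -9556.12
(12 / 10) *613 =3678 / 5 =735.60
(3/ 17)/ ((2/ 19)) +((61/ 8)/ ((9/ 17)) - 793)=-950951/ 1224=-776.92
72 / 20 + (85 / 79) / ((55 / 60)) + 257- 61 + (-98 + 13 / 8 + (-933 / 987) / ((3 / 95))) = 2554741087 / 34308120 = 74.46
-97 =-97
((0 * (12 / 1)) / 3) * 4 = 0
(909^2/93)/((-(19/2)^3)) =-2203416/212629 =-10.36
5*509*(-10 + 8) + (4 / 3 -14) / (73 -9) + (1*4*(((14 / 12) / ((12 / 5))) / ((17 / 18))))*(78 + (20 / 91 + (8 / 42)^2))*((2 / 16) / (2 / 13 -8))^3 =-1481032796796877 / 290957764608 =-5090.20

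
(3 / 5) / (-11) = -3 / 55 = -0.05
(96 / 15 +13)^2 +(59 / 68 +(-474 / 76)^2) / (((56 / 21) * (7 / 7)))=480247489 / 1227400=391.27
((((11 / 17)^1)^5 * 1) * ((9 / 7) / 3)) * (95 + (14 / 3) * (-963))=-2125390047 / 9938999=-213.84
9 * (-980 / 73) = -8820 / 73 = -120.82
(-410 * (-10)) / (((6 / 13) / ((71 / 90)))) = 189215 / 27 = 7007.96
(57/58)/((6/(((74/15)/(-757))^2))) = 26011/3739144725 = 0.00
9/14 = 0.64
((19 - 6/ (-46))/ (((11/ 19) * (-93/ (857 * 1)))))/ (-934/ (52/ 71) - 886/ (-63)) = 0.24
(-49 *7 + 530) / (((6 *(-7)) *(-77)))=17 / 294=0.06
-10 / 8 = -5 / 4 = -1.25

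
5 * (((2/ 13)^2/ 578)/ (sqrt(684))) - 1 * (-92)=92.00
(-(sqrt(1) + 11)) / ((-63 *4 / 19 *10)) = 0.09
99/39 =33/13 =2.54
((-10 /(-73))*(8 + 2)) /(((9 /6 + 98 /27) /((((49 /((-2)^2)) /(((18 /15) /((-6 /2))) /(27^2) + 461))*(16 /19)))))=551124000 /92226585751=0.01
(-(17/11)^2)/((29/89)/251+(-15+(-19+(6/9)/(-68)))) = 0.07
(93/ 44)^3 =804357/ 85184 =9.44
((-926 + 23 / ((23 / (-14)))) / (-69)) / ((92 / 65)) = 15275 / 1587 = 9.63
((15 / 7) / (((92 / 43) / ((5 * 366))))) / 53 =590175 / 17066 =34.58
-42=-42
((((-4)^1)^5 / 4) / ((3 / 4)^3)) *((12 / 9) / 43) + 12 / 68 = -1103663 / 59211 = -18.64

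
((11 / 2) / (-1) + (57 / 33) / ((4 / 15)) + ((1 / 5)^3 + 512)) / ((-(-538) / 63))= 177749397 / 2959000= 60.07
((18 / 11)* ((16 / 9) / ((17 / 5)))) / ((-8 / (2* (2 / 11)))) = -80 / 2057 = -0.04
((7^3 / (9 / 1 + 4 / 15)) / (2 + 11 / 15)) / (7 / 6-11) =-463050 / 336241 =-1.38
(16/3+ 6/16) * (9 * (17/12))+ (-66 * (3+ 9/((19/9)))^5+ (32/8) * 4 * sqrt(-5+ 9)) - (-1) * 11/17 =-1796817398037925/1346997856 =-1333942.29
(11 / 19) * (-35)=-385 / 19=-20.26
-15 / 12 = -5 / 4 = -1.25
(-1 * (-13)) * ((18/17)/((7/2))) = 468/119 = 3.93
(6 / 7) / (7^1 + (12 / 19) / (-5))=570 / 4571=0.12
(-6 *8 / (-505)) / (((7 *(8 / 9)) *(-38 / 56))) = -216 / 9595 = -0.02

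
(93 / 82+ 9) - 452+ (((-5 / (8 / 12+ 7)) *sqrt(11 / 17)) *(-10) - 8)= -444.62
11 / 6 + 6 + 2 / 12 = 8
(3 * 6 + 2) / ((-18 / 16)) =-17.78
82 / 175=0.47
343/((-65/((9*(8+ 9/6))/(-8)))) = 58653/1040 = 56.40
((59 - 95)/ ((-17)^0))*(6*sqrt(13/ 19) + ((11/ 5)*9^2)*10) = -64152 - 216*sqrt(247)/ 19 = -64330.67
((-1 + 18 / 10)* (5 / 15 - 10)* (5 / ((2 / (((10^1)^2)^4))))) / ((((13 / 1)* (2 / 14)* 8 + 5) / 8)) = -324800000000 / 417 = -778896882.49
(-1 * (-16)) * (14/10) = 112/5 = 22.40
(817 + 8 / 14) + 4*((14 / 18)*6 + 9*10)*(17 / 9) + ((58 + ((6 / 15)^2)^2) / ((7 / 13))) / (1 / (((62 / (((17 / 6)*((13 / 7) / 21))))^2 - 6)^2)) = 350170365196665759765133 / 867016884825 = 403879522216.39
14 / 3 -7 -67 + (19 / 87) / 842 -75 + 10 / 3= -141.00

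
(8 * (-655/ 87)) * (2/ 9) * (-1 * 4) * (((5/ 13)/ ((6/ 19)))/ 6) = 10.87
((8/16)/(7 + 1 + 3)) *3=3/22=0.14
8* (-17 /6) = -68 /3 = -22.67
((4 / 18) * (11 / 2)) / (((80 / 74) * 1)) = 407 / 360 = 1.13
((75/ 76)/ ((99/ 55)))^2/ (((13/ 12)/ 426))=1109375/ 9386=118.19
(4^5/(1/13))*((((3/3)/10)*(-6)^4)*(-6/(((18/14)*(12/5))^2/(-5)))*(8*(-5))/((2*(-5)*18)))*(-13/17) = -423987200/459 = -923719.39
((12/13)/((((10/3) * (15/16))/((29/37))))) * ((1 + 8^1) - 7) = 0.46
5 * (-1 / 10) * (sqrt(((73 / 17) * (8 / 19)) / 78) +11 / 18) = -11 / 36-sqrt(919581) / 12597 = -0.38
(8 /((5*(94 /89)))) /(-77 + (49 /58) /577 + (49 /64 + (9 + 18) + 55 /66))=-1143734016 /36541340275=-0.03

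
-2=-2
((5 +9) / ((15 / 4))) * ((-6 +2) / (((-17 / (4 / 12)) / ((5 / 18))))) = 112 / 1377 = 0.08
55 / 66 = 5 / 6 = 0.83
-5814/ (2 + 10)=-969/ 2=-484.50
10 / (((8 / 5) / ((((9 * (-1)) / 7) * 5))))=-1125 / 28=-40.18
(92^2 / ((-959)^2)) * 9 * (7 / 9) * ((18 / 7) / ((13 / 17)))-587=-7015495727 / 11955853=-586.78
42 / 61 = 0.69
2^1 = 2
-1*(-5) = 5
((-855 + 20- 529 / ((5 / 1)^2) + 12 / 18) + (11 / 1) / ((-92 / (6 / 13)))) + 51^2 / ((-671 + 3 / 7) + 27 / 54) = -120531603877 / 140245950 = -859.43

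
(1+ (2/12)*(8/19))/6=61/342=0.18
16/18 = 8/9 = 0.89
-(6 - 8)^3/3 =8/3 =2.67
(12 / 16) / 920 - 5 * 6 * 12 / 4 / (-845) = 0.11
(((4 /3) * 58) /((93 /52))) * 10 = 120640 /279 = 432.40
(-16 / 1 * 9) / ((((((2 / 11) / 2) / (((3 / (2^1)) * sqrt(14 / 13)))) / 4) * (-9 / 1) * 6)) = 176 * sqrt(182) / 13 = 182.64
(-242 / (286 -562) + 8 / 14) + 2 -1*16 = -12125 / 966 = -12.55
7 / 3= 2.33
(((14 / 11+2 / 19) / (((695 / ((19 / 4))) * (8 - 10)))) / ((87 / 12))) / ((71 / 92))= -13248 / 15741055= -0.00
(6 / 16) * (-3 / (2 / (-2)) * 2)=9 / 4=2.25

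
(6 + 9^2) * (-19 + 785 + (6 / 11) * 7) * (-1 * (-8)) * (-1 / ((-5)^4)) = -5893728 / 6875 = -857.27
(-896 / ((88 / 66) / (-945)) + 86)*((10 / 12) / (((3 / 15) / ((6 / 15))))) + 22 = 3175696 / 3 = 1058565.33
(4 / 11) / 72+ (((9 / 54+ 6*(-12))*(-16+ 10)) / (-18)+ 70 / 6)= -12.27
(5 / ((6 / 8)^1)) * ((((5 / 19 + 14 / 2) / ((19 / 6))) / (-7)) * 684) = -198720 / 133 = -1494.14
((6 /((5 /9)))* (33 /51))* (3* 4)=7128 /85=83.86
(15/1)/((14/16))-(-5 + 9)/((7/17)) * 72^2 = -352392/7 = -50341.71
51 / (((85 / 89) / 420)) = 22428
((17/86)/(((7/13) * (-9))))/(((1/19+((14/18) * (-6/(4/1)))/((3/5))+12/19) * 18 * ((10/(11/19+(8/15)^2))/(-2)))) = -815711/2627052750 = -0.00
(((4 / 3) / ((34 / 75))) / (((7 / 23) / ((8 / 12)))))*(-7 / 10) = -230 / 51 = -4.51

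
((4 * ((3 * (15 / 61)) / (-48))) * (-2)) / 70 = 3 / 1708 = 0.00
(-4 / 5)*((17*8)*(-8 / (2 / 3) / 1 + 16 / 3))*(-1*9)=-6528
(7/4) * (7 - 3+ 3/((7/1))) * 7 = 217/4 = 54.25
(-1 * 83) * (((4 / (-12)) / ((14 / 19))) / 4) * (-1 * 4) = -37.55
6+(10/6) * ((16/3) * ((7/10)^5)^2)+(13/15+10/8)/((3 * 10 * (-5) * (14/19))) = 5452946027/875000000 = 6.23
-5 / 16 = -0.31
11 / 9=1.22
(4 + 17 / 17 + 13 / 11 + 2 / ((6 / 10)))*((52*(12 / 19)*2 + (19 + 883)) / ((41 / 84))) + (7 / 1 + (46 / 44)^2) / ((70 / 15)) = 99585376621 / 5278504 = 18866.21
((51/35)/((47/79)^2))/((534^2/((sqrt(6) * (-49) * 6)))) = -742679 * sqrt(6)/174974890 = -0.01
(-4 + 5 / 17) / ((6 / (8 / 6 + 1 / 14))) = -59 / 68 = -0.87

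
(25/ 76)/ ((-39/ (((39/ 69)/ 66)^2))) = -325/ 525385872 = -0.00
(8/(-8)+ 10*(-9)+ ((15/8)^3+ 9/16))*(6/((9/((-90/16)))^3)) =16098375/131072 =122.82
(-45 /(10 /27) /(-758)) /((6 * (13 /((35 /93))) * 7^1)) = 135 /1221896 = 0.00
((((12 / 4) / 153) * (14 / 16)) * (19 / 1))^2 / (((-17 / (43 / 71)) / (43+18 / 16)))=-268501331 / 1607376384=-0.17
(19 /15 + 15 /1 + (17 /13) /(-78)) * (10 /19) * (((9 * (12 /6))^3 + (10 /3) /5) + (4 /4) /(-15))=800884027 /16055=49883.78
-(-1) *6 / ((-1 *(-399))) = 2 / 133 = 0.02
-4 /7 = -0.57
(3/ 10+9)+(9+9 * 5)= 633/ 10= 63.30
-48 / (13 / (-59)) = 2832 / 13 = 217.85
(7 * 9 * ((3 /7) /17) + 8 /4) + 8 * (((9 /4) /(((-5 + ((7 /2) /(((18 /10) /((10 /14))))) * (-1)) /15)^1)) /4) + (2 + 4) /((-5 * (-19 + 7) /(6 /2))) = -6.68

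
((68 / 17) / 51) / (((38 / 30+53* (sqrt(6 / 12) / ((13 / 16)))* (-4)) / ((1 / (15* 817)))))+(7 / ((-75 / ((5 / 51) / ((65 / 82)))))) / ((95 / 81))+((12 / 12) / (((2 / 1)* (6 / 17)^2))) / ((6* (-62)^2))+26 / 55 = 14535007686769624840013 / 31389107842464382296000 - 440960* sqrt(2) / 17976896466799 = 0.46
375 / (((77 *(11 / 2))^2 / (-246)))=-369000 / 717409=-0.51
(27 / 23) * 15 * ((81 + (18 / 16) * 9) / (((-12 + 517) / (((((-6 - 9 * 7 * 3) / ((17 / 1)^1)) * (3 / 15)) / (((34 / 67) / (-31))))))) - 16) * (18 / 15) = 5270491881 / 26853880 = 196.27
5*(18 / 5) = 18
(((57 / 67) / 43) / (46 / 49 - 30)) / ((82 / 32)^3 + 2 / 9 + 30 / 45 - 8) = -6435072 / 91831601305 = -0.00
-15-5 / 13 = -200 / 13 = -15.38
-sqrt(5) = -2.24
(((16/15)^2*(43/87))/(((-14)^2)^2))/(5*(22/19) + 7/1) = 0.00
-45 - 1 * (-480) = 435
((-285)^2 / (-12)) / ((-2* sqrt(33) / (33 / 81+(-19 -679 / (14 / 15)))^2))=14649411777025* sqrt(33) / 256608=327949493.73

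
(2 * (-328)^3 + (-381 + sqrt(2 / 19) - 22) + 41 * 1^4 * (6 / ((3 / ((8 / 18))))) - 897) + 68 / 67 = -42557549024 / 603 + sqrt(38) / 19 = -70576366.22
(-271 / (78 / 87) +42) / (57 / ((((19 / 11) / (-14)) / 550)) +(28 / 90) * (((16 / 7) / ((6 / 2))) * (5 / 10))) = 913545 / 891890584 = 0.00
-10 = -10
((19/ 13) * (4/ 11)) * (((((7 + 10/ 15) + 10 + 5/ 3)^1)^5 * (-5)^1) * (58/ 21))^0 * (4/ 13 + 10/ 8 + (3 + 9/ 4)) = 6726/ 1859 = 3.62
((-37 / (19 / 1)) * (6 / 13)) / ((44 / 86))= -4773 / 2717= -1.76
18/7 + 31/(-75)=1133/525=2.16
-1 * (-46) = 46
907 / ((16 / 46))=20861 / 8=2607.62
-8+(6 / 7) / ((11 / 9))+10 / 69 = -38008 / 5313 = -7.15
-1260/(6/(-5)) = 1050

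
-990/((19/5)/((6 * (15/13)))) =-445500/247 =-1803.64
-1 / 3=-0.33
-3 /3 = -1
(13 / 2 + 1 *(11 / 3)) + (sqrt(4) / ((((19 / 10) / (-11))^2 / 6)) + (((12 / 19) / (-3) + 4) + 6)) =914425 / 2166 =422.17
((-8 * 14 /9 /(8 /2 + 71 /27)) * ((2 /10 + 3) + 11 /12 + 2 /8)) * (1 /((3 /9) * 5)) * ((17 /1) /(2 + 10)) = -31178 /4475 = -6.97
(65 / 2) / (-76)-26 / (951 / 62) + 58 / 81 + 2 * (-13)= -106965485 / 3902904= -27.41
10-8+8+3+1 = 14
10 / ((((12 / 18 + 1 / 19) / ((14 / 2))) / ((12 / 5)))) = 9576 / 41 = 233.56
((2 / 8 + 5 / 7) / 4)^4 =0.00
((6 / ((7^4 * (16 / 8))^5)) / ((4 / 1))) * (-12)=-9 / 1276676260761792016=-0.00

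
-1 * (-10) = 10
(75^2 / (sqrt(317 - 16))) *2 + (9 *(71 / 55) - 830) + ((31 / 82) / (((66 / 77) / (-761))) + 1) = -31200887 / 27060 + 11250 *sqrt(301) / 301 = -504.59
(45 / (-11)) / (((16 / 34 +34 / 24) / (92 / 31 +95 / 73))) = -9.25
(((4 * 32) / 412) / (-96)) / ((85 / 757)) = -757 / 26265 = -0.03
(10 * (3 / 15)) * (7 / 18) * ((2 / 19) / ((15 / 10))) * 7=196 / 513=0.38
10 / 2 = 5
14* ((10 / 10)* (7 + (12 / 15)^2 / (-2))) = 2338 / 25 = 93.52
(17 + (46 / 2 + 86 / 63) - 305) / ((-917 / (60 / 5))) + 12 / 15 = 409208 / 96285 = 4.25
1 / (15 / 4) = 4 / 15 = 0.27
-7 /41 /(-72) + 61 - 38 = 67903 /2952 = 23.00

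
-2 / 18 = -1 / 9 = -0.11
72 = 72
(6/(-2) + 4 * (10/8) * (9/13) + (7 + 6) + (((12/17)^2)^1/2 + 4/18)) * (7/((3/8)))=26382328/101439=260.08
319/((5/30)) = 1914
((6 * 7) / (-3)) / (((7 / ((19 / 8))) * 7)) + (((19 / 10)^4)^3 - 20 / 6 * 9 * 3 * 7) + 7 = 11127454433463127 / 7000000000000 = 1589.64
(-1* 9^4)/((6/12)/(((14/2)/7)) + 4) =-1458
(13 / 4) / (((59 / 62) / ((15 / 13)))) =465 / 118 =3.94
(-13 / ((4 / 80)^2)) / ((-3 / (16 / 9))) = 83200 / 27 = 3081.48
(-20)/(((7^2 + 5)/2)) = -20/27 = -0.74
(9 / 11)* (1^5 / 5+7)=324 / 55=5.89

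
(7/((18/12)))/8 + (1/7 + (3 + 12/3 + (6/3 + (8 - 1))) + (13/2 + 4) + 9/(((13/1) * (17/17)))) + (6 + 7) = 40.92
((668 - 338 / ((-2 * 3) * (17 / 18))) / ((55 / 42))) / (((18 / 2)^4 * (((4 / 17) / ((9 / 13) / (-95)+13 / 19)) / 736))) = 25492096 / 142155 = 179.33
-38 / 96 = -19 / 48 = -0.40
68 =68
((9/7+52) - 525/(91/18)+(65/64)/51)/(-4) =15011749/1188096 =12.64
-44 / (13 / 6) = -264 / 13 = -20.31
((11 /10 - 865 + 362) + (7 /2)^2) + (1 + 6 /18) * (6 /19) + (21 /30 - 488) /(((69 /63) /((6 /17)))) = -646.26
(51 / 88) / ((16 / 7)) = 357 / 1408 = 0.25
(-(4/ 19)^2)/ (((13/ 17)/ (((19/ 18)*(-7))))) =952/ 2223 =0.43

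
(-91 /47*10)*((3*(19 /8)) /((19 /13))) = -17745 /188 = -94.39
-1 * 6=-6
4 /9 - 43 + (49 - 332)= -2930 /9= -325.56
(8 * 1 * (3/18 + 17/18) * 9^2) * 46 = 33120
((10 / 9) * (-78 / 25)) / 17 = -52 / 255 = -0.20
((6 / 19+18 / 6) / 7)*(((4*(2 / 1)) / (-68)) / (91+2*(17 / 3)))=-54 / 99161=-0.00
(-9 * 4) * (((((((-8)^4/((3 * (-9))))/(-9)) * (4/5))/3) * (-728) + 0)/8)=5963776/405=14725.37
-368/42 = -184/21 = -8.76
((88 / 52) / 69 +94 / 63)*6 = 57136 / 6279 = 9.10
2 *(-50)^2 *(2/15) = 666.67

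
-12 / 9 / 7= -4 / 21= -0.19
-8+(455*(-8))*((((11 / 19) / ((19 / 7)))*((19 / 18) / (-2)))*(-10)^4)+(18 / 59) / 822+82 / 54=16991247425564 / 4146579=4097654.34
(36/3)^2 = 144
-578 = -578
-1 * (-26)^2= -676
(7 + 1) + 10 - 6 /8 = 69 /4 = 17.25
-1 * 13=-13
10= 10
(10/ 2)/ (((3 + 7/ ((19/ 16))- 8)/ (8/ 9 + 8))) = 7600/ 153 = 49.67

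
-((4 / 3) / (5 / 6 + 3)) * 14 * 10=-1120 / 23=-48.70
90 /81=10 /9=1.11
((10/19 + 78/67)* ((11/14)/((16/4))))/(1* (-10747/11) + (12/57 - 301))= -2959/11386382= -0.00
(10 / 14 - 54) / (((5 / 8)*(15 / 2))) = -5968 / 525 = -11.37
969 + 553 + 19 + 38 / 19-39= 1504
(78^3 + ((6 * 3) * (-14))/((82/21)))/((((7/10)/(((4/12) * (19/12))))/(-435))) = -44663109525/287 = -155620590.68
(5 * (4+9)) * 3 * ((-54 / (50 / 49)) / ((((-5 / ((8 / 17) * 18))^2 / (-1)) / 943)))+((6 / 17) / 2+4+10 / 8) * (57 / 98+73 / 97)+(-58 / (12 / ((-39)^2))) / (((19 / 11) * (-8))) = 1457843522130993147 / 52197446000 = 27929403.33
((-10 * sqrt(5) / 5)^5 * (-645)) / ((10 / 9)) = 464400 * sqrt(5) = 1038429.97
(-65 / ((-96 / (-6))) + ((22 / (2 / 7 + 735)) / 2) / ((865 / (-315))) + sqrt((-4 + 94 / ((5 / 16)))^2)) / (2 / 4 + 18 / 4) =20852615509 / 356172400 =58.55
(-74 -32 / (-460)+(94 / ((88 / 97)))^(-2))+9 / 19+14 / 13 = -72.38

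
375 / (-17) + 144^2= 352137 / 17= 20713.94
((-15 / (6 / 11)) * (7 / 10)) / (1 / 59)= -4543 / 4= -1135.75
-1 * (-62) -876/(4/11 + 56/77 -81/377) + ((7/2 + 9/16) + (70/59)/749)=-114232007181/122320688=-933.87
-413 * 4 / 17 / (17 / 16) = -91.46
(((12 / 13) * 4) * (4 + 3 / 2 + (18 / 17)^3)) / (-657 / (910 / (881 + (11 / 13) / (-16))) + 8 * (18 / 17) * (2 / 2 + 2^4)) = -7653551360 / 152516533719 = -0.05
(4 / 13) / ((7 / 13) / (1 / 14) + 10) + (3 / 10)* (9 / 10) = 1639 / 5700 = 0.29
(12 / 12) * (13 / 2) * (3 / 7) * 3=117 / 14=8.36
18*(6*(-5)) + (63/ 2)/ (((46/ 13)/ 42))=-7641/ 46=-166.11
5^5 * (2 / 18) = 3125 / 9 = 347.22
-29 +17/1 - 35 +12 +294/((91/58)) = 1981/13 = 152.38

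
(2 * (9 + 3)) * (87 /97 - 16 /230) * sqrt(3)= 221496 * sqrt(3) /11155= 34.39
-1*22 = -22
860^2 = 739600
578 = 578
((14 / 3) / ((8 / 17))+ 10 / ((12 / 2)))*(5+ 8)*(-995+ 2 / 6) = -1348022 / 9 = -149780.22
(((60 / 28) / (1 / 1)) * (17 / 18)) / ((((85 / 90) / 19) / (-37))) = -10545 / 7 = -1506.43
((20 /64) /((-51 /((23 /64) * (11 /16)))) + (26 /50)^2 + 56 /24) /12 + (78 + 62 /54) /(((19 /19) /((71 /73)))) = 105948161932549 /1372446720000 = 77.20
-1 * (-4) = 4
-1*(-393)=393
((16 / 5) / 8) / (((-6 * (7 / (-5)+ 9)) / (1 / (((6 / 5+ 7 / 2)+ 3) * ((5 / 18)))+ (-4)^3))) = 2446 / 4389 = 0.56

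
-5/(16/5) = -25/16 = -1.56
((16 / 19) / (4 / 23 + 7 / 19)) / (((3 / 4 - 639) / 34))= -2176 / 26307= -0.08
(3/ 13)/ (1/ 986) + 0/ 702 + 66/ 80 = 118749/ 520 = 228.36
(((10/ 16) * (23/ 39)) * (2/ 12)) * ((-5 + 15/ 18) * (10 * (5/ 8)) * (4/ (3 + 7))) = -14375/ 22464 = -0.64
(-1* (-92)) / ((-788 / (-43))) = 989 / 197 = 5.02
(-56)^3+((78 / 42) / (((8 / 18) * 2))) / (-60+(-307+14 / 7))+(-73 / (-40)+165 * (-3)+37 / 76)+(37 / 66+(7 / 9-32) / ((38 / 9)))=-176115.53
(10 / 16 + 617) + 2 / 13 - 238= 39497 / 104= 379.78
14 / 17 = 0.82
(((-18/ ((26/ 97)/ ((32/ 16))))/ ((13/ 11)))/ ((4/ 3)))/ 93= -9603/ 10478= -0.92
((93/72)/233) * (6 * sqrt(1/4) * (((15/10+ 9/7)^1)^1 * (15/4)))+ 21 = 2210199/104384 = 21.17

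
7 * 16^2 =1792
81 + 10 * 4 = 121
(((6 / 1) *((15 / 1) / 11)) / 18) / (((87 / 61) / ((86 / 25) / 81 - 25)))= -3082879 / 387585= -7.95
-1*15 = -15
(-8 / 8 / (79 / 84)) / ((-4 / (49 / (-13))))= -1029 / 1027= -1.00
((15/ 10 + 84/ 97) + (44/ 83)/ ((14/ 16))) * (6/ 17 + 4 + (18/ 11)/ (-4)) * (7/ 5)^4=6778727179/ 150553700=45.03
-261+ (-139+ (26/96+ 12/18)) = -6385/16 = -399.06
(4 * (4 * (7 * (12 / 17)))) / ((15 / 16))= 7168 / 85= 84.33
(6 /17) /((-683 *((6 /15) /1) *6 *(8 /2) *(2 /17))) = -5 /10928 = -0.00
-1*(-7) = 7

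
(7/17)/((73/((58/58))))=7/1241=0.01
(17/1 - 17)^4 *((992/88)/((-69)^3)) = 0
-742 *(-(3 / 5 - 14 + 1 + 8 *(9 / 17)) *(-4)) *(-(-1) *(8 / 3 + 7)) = 59733968 / 255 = 234250.85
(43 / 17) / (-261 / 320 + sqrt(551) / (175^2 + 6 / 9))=-116153431855040 / 37454383868173- 404552806400 * sqrt(551) / 3258531396531051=-3.10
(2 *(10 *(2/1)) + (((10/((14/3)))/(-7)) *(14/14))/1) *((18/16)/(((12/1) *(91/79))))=460965/142688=3.23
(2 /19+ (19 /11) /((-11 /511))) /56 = -184229 /128744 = -1.43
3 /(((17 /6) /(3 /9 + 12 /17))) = 318 /289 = 1.10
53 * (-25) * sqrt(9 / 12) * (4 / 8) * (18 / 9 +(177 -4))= -231875 * sqrt(3) / 4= -100404.82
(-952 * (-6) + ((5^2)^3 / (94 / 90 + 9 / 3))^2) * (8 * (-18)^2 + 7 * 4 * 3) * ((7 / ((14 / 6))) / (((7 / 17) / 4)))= 1164412115821.87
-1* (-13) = 13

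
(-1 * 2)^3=-8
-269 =-269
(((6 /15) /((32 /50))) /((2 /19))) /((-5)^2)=19 /80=0.24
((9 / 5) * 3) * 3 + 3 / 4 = 339 / 20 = 16.95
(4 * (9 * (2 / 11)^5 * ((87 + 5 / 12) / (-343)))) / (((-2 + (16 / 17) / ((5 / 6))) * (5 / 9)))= 7703856 / 2043898241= 0.00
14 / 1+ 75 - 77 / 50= 4373 / 50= 87.46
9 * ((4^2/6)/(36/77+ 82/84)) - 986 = -646574/667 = -969.38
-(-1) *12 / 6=2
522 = 522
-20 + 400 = 380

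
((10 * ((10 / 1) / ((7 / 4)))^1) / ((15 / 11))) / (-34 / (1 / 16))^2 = 55 / 388416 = 0.00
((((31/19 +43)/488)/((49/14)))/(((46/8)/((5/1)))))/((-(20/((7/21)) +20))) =-0.00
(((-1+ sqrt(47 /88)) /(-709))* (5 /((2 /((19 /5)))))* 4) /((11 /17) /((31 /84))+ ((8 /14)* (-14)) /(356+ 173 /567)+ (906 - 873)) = 4045752650 /2621667458727 - 2022876325* sqrt(1034) /57676684091994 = 0.00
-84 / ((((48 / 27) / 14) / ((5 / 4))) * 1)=-6615 / 8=-826.88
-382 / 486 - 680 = -165431 / 243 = -680.79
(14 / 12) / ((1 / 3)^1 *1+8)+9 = 457 / 50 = 9.14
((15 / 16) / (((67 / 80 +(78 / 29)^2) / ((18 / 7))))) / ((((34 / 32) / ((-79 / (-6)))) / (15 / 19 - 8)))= -32767714800 / 1227874487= -26.69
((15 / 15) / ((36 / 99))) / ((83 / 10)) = 55 / 166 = 0.33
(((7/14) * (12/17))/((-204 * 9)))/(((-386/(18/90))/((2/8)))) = 0.00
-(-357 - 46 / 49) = 17539 / 49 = 357.94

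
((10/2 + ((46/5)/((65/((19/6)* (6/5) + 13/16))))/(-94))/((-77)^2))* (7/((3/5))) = 554683/56456400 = 0.01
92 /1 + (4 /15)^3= 310564 /3375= 92.02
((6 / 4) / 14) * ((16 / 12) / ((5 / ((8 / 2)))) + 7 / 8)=233 / 1120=0.21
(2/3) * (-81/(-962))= 27/481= 0.06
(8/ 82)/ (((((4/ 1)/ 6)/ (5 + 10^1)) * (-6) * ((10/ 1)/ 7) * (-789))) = 7/ 21566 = 0.00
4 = 4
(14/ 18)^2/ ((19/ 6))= 98/ 513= 0.19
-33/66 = -1/2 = -0.50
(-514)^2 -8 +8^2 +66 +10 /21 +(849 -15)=5568202 /21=265152.48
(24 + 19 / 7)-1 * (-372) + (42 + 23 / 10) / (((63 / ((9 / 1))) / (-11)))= 3291 / 10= 329.10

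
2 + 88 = 90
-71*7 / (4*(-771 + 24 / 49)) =0.16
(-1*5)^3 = -125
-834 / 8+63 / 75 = -10341 / 100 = -103.41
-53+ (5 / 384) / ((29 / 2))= -295099 / 5568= -53.00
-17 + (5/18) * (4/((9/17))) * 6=-119/27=-4.41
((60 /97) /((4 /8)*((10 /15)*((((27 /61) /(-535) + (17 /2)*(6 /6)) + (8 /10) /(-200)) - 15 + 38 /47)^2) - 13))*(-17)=4499501425697812500 /934516572143197727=4.81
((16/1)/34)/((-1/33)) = -264/17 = -15.53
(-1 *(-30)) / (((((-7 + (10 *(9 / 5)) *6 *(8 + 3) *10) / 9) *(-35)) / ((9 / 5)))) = -486 / 415555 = -0.00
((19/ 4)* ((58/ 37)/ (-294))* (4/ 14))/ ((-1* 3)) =551/ 228438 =0.00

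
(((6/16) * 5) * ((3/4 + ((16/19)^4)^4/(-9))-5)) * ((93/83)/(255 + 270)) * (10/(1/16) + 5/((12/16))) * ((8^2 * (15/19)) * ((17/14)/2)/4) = -2912025669234780263261654875/133732400103664742941283478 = -21.78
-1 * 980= -980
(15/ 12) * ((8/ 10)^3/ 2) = 8/ 25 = 0.32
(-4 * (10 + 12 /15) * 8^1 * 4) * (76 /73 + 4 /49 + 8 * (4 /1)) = -163786752 /3577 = -45788.86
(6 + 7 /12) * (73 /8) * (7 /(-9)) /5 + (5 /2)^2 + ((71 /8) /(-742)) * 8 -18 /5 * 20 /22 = -113943769 /17629920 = -6.46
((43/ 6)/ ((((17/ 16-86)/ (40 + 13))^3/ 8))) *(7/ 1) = -734199431168/ 7529733837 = -97.51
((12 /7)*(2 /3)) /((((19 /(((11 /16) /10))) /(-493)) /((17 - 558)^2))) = -1587209063 /2660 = -596695.14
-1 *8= -8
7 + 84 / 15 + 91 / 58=4109 / 290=14.17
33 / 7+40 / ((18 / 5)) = 997 / 63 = 15.83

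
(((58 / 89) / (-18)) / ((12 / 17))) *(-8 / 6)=493 / 7209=0.07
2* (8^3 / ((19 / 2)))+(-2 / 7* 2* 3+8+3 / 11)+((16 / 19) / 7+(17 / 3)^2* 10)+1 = 436.58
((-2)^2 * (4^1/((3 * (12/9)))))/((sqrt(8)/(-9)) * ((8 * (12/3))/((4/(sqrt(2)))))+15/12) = -144/83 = -1.73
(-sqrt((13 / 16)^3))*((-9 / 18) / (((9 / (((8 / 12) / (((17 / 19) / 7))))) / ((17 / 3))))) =1729*sqrt(13) / 5184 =1.20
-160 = -160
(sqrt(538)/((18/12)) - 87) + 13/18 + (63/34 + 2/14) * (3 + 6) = -73166/1071 + 2 * sqrt(538)/3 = -52.85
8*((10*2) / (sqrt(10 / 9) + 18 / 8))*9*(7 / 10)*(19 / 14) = 443232 / 569 - 65664*sqrt(10) / 569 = 414.03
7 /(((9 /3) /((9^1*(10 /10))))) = 21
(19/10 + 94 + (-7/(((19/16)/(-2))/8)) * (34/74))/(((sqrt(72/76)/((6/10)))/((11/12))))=10766987 * sqrt(38)/843600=78.68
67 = 67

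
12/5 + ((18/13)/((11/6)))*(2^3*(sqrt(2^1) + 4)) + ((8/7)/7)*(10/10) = 864*sqrt(2)/143 + 936524/35035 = 35.28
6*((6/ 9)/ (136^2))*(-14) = -7/ 2312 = -0.00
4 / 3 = 1.33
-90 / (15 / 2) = -12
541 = 541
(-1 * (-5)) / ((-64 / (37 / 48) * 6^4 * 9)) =-185 / 35831808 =-0.00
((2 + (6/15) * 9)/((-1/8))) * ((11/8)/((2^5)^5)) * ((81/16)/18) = -693/1342177280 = -0.00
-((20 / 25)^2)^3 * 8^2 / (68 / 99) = -6488064 / 265625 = -24.43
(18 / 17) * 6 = 108 / 17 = 6.35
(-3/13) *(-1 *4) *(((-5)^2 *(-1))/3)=-7.69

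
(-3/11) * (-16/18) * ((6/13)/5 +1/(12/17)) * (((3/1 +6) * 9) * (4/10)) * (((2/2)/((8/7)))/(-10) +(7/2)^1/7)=31779/6500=4.89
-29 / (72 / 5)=-145 / 72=-2.01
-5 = -5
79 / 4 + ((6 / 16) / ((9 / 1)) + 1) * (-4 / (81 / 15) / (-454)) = 726349 / 36774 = 19.75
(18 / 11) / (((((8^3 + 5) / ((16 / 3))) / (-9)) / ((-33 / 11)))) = 2592 / 5687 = 0.46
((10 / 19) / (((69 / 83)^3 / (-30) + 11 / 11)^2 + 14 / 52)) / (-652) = -1062556213449250 / 1620747670667033379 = -0.00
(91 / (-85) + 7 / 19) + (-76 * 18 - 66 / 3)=-2245984 / 1615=-1390.70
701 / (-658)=-701 / 658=-1.07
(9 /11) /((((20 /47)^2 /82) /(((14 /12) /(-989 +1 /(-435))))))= -165469563 /378590080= -0.44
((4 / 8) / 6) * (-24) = -2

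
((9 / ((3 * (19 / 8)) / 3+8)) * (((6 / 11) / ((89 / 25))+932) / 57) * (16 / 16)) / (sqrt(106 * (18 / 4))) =7300624 * sqrt(53) / 81825799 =0.65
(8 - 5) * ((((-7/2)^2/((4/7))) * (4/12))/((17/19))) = 6517/272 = 23.96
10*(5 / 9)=5.56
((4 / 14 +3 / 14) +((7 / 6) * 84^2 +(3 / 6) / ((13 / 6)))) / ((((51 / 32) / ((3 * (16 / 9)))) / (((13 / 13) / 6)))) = 27398528 / 5967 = 4591.68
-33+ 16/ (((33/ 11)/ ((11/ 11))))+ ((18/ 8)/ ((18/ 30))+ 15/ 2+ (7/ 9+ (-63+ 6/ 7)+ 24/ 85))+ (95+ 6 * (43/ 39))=6715339/ 278460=24.12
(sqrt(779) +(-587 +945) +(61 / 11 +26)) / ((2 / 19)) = 3965.83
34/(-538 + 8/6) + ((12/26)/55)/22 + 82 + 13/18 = 376806653/4558554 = 82.66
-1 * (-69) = 69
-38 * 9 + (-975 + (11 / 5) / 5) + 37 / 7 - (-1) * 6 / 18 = -688244 / 525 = -1310.94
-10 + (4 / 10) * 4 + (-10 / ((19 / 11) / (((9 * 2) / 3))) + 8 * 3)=-1818 / 95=-19.14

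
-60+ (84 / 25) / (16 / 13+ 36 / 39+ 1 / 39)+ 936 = 1864776 / 2125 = 877.54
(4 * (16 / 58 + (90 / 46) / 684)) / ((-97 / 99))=-1398771 / 1229281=-1.14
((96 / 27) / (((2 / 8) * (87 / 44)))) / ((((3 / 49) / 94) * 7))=3705856 / 2349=1577.63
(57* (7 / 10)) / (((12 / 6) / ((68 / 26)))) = 6783 / 130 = 52.18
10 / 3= 3.33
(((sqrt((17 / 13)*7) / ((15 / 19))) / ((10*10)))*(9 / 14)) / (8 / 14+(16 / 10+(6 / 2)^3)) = 57*sqrt(1547) / 2654600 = 0.00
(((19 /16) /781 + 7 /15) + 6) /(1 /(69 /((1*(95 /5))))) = 27885131 /1187120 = 23.49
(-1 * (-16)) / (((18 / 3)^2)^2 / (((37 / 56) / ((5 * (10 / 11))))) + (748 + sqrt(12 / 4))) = 25613232832 / 15470344934749-2650384 * sqrt(3) / 15470344934749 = 0.00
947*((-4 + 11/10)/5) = -27463/50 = -549.26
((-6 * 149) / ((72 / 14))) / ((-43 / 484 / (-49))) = -12367894 / 129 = -95875.15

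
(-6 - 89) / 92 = -1.03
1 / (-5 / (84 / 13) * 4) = -21 / 65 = -0.32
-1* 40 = -40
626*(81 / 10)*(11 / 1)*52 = 14501916 / 5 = 2900383.20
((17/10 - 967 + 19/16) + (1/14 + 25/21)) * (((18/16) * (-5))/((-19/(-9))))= 43674903/17024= 2565.49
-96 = -96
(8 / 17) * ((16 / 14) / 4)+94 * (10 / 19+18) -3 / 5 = 19682097 / 11305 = 1741.01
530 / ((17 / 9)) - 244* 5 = -15970 / 17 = -939.41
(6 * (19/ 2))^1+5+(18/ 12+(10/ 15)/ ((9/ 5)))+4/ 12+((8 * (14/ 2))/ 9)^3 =444841/ 1458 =305.10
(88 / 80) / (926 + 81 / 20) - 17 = -28745 / 1691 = -17.00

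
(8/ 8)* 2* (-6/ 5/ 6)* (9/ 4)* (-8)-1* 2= 26/ 5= 5.20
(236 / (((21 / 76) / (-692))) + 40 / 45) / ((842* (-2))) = 9308770 / 26523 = 350.97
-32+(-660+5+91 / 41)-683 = -56079 / 41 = -1367.78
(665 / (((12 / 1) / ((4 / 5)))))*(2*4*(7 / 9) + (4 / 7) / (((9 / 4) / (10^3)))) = 103816 / 9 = 11535.11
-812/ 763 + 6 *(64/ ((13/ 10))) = 417052/ 1417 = 294.32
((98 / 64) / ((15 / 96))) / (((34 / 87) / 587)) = 2502381 / 170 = 14719.89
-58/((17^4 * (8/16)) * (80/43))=-0.00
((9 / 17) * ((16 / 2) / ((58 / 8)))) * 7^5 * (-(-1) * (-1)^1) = -4840416 / 493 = -9818.29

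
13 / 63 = 0.21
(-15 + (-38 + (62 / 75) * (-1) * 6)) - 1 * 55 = -2824 / 25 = -112.96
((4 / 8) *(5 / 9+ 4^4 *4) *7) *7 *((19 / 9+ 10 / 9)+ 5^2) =708423.25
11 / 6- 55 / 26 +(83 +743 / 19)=121.82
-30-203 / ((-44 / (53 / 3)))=6799 / 132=51.51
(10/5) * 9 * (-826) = -14868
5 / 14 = 0.36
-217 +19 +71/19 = -3691/19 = -194.26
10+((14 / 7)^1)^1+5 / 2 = 29 / 2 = 14.50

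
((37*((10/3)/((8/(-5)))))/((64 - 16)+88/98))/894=-45325/25704288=-0.00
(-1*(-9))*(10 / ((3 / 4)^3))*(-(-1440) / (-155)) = -61440 / 31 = -1981.94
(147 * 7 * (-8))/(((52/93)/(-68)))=13014792/13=1001137.85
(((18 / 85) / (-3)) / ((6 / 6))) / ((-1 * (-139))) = -0.00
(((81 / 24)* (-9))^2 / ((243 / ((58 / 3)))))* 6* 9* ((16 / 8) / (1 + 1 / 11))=232551 / 32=7267.22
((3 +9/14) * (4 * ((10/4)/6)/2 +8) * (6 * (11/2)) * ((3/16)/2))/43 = 2.32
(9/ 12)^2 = 9/ 16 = 0.56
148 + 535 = 683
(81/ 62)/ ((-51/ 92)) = -1242/ 527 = -2.36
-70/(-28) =5/2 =2.50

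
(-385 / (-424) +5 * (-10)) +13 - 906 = -399447 / 424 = -942.09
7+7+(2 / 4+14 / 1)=57 / 2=28.50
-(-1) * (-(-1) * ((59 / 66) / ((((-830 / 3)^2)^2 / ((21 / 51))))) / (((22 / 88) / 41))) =457191 / 44373530135000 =0.00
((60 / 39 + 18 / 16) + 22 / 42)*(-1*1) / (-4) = 6961 / 8736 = 0.80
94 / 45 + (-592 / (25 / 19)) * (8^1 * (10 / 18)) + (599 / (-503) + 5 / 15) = -9046816 / 4527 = -1998.41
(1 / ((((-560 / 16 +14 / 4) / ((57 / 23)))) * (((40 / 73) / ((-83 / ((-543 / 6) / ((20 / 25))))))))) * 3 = -230242 / 728525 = -0.32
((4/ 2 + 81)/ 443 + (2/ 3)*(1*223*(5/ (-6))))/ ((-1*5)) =493198/ 19935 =24.74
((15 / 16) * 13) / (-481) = -0.03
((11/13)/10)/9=11/1170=0.01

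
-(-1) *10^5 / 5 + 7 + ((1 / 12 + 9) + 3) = 20019.08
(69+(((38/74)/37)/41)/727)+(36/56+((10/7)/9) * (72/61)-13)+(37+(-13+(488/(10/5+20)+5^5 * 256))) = 306703107953958671/383329525502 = 800103.01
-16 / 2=-8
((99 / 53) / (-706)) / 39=-33 / 486434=-0.00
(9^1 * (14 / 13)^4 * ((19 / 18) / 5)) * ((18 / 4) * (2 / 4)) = 821142 / 142805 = 5.75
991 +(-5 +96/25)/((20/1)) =495471/500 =990.94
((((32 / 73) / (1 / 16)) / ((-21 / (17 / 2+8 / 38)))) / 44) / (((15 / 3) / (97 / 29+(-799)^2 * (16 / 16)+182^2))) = -58934862464 / 6636795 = -8880.02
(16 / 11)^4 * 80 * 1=5242880 / 14641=358.10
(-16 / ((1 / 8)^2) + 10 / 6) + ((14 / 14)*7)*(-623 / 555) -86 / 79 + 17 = -44471089 / 43845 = -1014.28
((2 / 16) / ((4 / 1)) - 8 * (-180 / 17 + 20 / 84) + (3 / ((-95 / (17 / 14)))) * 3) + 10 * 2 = 111477067 / 1085280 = 102.72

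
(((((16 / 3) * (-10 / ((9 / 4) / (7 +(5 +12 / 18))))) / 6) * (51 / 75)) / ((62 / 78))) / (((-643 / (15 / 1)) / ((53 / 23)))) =28486016 / 12378393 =2.30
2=2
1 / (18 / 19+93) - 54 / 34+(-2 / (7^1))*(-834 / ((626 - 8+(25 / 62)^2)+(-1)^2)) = -5067244816 / 4248408885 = -1.19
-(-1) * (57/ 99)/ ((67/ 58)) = 1102/ 2211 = 0.50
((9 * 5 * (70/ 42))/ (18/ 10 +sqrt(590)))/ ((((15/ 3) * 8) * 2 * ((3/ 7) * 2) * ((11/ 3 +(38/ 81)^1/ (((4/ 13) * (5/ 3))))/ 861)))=-183070125/ 290328848 +101705625 * sqrt(590)/ 290328848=7.88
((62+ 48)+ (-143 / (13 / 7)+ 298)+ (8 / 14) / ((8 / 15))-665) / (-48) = 4661 / 672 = 6.94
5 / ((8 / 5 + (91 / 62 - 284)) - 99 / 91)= -141050 / 7955789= -0.02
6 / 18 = 1 / 3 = 0.33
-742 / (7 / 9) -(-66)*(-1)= -1020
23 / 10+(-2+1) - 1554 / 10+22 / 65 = -19989 / 130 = -153.76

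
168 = 168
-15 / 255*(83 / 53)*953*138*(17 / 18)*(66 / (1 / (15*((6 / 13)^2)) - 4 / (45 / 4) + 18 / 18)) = -788767.23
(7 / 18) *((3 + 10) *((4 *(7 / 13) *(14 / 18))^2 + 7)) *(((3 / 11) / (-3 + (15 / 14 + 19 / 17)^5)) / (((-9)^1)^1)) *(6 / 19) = -717565472850948064 / 71496071550570316221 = -0.01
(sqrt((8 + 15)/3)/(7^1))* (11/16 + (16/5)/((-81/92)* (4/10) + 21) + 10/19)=0.54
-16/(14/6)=-48/7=-6.86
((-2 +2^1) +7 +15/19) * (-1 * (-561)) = 83028/19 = 4369.89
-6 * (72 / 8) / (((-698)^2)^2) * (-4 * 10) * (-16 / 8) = -270 / 14835483601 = -0.00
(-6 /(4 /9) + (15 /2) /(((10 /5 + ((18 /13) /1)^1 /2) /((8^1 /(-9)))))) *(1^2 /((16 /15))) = -3355 /224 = -14.98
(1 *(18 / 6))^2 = 9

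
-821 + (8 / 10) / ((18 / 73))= -36799 / 45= -817.76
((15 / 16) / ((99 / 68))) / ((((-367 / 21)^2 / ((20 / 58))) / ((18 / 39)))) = 187425 / 558555283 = 0.00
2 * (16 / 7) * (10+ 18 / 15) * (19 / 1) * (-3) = -14592 / 5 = -2918.40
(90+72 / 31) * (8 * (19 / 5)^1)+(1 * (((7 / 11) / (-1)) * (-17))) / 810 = 775216457 / 276210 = 2806.62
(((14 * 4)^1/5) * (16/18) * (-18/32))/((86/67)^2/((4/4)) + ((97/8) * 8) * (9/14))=-1759688/20112205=-0.09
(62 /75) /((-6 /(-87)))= 899 /75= 11.99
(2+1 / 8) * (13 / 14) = 221 / 112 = 1.97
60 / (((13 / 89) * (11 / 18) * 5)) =19224 / 143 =134.43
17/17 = 1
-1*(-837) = 837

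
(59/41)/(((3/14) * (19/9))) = 2478/779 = 3.18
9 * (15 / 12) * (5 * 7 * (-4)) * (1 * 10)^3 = -1575000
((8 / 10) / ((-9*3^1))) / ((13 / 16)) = -64 / 1755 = -0.04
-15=-15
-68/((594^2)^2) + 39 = 1213809118219/31123310724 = 39.00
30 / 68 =15 / 34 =0.44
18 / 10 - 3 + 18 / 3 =24 / 5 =4.80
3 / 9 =1 / 3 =0.33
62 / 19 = 3.26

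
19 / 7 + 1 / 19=368 / 133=2.77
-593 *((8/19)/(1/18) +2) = -107926/19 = -5680.32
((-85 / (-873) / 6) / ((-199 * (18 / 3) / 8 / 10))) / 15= -340 / 4690629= -0.00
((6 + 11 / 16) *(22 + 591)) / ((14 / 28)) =65591 / 8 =8198.88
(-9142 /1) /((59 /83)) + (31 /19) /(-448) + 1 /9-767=-61595333965 /4519872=-13627.67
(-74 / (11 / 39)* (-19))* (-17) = -932178 / 11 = -84743.45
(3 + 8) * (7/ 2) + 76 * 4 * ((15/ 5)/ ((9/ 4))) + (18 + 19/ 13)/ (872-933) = 443.51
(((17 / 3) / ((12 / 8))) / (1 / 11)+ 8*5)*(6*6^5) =3805056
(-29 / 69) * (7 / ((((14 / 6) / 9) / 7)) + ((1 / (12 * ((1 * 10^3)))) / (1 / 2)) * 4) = -79.44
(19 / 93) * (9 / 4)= 57 / 124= 0.46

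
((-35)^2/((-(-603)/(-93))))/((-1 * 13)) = 37975/2613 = 14.53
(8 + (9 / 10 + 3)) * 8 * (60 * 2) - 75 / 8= 91317 / 8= 11414.62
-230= -230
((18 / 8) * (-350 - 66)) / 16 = -117 / 2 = -58.50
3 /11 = 0.27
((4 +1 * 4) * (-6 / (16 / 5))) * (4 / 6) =-10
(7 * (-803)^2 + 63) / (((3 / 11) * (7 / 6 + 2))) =99301972 / 19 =5226419.58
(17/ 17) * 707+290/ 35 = 5007/ 7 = 715.29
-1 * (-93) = 93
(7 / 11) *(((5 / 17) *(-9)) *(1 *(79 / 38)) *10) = -124425 / 3553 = -35.02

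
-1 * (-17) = 17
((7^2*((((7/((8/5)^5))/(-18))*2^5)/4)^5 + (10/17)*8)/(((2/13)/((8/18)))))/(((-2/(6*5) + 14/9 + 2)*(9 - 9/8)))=11057117015861409402879941725/22894512792384087314720096256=0.48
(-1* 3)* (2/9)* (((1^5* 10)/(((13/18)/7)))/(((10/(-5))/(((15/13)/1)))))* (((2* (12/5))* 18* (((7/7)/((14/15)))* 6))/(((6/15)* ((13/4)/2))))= 31854.35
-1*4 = -4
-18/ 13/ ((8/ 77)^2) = -53361/ 416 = -128.27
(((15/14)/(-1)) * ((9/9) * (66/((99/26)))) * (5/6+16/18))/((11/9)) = -2015/77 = -26.17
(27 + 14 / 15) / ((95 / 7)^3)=143717 / 12860625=0.01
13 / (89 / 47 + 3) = 611 / 230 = 2.66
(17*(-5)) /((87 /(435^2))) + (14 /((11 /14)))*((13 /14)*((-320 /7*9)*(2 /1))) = -2183385 /11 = -198489.55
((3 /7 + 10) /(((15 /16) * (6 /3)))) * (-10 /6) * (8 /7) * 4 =-18688 /441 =-42.38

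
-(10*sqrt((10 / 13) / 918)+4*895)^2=-76475459300 / 5967 - 71600*sqrt(3315) / 1989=-12818472.71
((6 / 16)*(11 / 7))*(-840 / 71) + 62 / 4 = 1211 / 142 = 8.53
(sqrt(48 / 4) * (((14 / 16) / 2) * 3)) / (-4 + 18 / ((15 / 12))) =105 * sqrt(3) / 416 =0.44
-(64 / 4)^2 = -256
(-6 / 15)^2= 4 / 25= 0.16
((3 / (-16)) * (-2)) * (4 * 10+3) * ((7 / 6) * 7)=2107 / 16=131.69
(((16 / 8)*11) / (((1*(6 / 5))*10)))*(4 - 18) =-25.67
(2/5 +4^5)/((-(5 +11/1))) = -64.02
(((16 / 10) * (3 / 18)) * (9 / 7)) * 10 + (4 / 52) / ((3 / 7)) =985 / 273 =3.61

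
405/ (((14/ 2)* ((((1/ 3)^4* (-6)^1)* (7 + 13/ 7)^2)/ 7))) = -535815/ 7688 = -69.69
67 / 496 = 0.14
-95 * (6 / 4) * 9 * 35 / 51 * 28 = -418950 / 17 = -24644.12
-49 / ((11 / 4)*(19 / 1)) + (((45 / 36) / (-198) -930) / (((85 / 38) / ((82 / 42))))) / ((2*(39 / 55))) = -120117365591 / 209513304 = -573.32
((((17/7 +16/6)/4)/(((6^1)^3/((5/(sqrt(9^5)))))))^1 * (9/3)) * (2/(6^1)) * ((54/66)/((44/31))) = 16585/237105792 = 0.00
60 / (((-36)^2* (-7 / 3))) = -5 / 252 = -0.02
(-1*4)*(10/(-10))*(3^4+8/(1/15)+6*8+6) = 1020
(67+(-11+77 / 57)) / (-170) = -3269 / 9690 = -0.34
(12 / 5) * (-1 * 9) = -108 / 5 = -21.60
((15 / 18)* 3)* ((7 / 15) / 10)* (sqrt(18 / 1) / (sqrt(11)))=7* sqrt(22) / 220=0.15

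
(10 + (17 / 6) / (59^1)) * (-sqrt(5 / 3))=-3557 * sqrt(15) / 1062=-12.97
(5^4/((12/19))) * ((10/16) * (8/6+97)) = 17515625/288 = 60818.14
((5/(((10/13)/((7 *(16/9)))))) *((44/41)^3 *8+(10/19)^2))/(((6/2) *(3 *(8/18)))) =205.55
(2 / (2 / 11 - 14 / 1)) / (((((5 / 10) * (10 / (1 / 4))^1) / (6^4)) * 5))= -891 / 475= -1.88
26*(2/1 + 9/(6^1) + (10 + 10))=611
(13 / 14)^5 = 371293 / 537824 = 0.69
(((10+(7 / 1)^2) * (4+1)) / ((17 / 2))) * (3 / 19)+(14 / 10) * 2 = 13372 / 1615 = 8.28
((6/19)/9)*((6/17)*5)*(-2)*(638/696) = -110/969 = -0.11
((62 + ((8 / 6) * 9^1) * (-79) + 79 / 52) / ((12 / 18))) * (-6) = 413937 / 52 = 7960.33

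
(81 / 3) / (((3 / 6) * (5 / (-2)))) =-108 / 5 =-21.60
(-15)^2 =225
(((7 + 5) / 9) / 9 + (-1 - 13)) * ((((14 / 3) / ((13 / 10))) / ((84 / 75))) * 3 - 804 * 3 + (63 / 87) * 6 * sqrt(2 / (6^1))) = 11680394 / 351 - 5236 * sqrt(3) / 261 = 33242.73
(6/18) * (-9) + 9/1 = 6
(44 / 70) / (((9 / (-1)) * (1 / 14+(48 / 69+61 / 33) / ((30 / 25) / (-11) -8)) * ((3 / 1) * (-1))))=-112838 / 1174455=-0.10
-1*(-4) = 4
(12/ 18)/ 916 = 1/ 1374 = 0.00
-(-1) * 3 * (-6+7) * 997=2991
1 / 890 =0.00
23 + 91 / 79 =1908 / 79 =24.15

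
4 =4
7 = 7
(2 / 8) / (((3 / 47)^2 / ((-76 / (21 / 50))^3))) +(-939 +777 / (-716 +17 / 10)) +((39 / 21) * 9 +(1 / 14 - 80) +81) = -144303547313010419 / 396907938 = -363569315.44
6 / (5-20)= -2 / 5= -0.40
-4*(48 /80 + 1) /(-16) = 2 /5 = 0.40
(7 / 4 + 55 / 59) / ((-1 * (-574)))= 633 / 135464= 0.00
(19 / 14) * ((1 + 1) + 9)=209 / 14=14.93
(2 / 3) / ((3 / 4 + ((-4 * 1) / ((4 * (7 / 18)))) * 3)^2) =1568 / 114075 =0.01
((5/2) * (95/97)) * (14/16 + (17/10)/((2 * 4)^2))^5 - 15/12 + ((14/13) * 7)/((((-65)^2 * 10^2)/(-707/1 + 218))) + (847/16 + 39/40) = 495286502249917061899/9152961854832640000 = 54.11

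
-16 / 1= -16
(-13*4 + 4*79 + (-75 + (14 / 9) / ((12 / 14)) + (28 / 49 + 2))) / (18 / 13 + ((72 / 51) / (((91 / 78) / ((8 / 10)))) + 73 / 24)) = 323102000 / 9012663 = 35.85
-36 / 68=-0.53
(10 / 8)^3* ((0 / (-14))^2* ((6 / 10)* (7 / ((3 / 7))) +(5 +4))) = 0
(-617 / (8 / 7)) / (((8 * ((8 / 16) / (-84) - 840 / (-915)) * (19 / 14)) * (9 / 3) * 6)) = -3.03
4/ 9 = 0.44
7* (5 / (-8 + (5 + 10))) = 5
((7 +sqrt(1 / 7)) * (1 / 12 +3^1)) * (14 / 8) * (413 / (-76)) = -748769 / 3648 - 15281 * sqrt(7) / 3648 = -216.34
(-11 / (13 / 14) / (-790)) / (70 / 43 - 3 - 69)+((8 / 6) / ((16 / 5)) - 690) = -64290604991 / 93231060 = -689.58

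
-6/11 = -0.55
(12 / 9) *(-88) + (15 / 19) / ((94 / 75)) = -625297 / 5358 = -116.70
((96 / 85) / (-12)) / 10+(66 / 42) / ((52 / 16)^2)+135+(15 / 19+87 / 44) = 57964681923 / 420319900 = 137.91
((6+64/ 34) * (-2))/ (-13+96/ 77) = 20636/ 15385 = 1.34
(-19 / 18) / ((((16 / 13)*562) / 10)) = -1235 / 80928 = -0.02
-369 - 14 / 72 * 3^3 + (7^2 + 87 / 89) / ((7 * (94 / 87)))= -43059705 / 117124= -367.64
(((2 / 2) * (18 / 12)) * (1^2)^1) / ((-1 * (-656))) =3 / 1312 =0.00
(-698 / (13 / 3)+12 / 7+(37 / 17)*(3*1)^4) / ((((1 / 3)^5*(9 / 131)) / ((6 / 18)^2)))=10293849 / 1547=6654.07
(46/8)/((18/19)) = 437/72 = 6.07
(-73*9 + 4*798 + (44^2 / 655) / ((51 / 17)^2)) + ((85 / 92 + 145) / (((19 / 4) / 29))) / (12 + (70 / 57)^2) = 15479066971289 / 5950554480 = 2601.28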